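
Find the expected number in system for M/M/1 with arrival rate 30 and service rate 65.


rho = 30/65; L = rho/(1-rho) = 0.86

0.86


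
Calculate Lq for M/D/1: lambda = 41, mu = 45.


M/D/1: Lq = rho^2 / (2*(1-rho)) where rho = 41/45; Lq = 4.67

4.67


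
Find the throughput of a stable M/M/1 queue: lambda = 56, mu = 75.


For a stable queue (lambda < mu), throughput = lambda = 56 per hour

56 per hour


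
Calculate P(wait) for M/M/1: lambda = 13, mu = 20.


P(wait) = rho = lambda/mu = 13/20 = 0.65

0.65


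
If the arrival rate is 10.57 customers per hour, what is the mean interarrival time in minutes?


Mean interarrival time = 60/lambda = 60/10.57 = 5.68 minutes

5.68 minutes


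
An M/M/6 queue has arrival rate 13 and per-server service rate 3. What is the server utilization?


rho = lambda/(c*mu) = 13/(6*3) = 0.7222

0.7222


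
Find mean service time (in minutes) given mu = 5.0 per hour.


Mean service time = 60/mu = 60/5.0 = 12.0 minutes

12.0 minutes


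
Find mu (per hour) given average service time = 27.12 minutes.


mu = 60 / avg_service_time = 60 / 27.12 = 2.21 per hour

2.21 per hour


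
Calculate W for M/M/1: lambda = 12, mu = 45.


W = 1/(mu - lambda) = 1/(45 - 12) = 0.0303 hours

0.0303 hours


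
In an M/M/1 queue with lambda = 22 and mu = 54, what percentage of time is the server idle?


Idle fraction = (1 - rho) * 100 = (1 - 22/54) * 100 = 59.3%

59.3%


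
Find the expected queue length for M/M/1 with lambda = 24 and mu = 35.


rho = 24/35; Lq = rho^2/(1-rho) = 1.5

1.5


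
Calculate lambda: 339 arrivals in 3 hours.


lambda = total arrivals / time = 339 / 3 = 113.0 per hour

113.0 per hour


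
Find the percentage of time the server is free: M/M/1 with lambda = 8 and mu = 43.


Idle fraction = (1 - rho) * 100 = (1 - 8/43) * 100 = 81.4%

81.4%


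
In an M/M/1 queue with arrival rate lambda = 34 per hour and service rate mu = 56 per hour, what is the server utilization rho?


rho = lambda/mu = 34/56 = 0.6071

0.6071


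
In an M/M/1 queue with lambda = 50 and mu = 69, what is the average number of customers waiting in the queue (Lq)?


rho = 50/69; Lq = rho^2/(1-rho) = 1.91

1.91


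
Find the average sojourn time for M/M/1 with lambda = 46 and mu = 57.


W = 1/(mu - lambda) = 1/(57 - 46) = 0.0909 hours

0.0909 hours


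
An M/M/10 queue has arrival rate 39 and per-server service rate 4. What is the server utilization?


rho = lambda/(c*mu) = 39/(10*4) = 0.975

0.975


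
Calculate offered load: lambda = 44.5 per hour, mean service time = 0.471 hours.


Offered load a = lambda * E[S] = 44.5 * 0.471 = 20.96 Erlangs

20.96 Erlangs


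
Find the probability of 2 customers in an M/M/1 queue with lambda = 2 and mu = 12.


rho = 2/12; P(n) = (1-rho)*rho^n = (1-2/12)*(2/12)^2 = 0.0231

0.0231


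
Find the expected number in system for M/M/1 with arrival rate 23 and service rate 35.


rho = 23/35; L = rho/(1-rho) = 1.92

1.92


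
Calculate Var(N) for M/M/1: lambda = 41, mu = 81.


rho = 41/81; Var(N) = rho/(1-rho)^2 = 2.08

2.08


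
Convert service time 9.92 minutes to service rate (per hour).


mu = 60 / avg_service_time = 60 / 9.92 = 6.05 per hour

6.05 per hour


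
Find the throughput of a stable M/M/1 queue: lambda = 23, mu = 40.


For a stable queue (lambda < mu), throughput = lambda = 23 per hour

23 per hour


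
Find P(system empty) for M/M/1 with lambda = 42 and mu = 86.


P0 = 1 - rho = 1 - 42/86 = 0.5116

0.5116


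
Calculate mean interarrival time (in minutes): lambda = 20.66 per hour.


Mean interarrival time = 60/lambda = 60/20.66 = 2.9 minutes

2.9 minutes


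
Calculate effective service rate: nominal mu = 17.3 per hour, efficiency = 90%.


Effective rate = mu * efficiency = 17.3 * 0.9 = 15.57 per hour

15.57 per hour


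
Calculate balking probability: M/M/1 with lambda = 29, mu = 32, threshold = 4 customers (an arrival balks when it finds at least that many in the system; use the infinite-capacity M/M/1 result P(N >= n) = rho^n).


P(N >= 4) = rho^4 = (29/32)^4 = 0.6745

0.6745


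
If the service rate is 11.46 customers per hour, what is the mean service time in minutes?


Mean service time = 60/mu = 60/11.46 = 5.24 minutes

5.24 minutes


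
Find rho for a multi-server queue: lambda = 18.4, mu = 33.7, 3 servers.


rho = lambda / (c * mu) = 18.4 / (3 * 33.7) = 0.182

0.182


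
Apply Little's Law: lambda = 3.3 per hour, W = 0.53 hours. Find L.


L = lambda * W = 3.3 * 0.53 = 1.75

1.75


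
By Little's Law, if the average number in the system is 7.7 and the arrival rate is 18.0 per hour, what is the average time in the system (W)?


W = L / lambda = 7.7 / 18.0 = 0.4278 hours

0.4278 hours


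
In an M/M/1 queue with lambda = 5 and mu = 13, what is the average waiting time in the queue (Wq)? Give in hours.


rho = 5/13; Wq = rho/(mu - lambda) = 0.0481 hours

0.0481 hours


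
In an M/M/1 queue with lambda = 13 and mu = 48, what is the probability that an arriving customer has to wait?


P(wait) = rho = lambda/mu = 13/48 = 0.2708

0.2708


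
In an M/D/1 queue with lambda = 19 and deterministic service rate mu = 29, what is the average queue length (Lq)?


M/D/1: Lq = rho^2 / (2*(1-rho)) where rho = 19/29; Lq = 0.62

0.62


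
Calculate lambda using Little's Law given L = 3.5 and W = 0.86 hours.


lambda = L / W = 3.5 / 0.86 = 4.07 per hour

4.07 per hour


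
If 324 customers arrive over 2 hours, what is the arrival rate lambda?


lambda = total arrivals / time = 324 / 2 = 162.0 per hour

162.0 per hour


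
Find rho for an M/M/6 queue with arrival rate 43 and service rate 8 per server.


rho = lambda/(c*mu) = 43/(6*8) = 0.8958

0.8958


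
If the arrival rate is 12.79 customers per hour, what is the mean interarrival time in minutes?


Mean interarrival time = 60/lambda = 60/12.79 = 4.69 minutes

4.69 minutes


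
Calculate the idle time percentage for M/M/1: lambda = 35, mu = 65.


Idle fraction = (1 - rho) * 100 = (1 - 35/65) * 100 = 46.2%

46.2%


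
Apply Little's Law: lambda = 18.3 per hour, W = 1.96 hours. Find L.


L = lambda * W = 18.3 * 1.96 = 35.87

35.87


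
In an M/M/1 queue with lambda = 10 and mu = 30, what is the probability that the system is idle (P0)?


P0 = 1 - rho = 1 - 10/30 = 0.6667

0.6667


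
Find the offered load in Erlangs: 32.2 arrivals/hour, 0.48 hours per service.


Offered load a = lambda * E[S] = 32.2 * 0.48 = 15.46 Erlangs

15.46 Erlangs


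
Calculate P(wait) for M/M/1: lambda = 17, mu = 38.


P(wait) = rho = lambda/mu = 17/38 = 0.4474

0.4474


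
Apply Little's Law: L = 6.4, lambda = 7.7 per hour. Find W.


W = L / lambda = 6.4 / 7.7 = 0.8312 hours

0.8312 hours


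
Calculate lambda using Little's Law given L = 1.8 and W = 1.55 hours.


lambda = L / W = 1.8 / 1.55 = 1.16 per hour

1.16 per hour


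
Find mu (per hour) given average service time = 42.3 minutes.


mu = 60 / avg_service_time = 60 / 42.3 = 1.42 per hour

1.42 per hour


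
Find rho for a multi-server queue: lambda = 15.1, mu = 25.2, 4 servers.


rho = lambda / (c * mu) = 15.1 / (4 * 25.2) = 0.1498

0.1498


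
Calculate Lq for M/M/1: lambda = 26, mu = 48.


rho = 26/48; Lq = rho^2/(1-rho) = 0.64

0.64


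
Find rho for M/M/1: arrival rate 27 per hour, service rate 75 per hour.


rho = lambda/mu = 27/75 = 0.36

0.36


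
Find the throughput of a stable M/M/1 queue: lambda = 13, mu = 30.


For a stable queue (lambda < mu), throughput = lambda = 13 per hour

13 per hour


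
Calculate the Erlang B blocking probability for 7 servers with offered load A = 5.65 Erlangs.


B(N,A) = (A^N/N!) / sum(A^k/k!, k=0..N) with N=7, A=5.65 = 0.1623

0.1623


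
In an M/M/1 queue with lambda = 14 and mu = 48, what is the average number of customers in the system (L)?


rho = 14/48; L = rho/(1-rho) = 0.41

0.41


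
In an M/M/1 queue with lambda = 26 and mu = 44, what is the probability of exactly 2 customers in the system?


rho = 26/44; P(n) = (1-rho)*rho^n = (1-26/44)*(26/44)^2 = 0.1428

0.1428


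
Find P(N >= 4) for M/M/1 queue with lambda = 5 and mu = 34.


P(N >= 4) = rho^4 = (5/34)^4 = 0.0005

0.0005


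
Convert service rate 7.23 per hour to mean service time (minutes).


Mean service time = 60/mu = 60/7.23 = 8.3 minutes

8.3 minutes


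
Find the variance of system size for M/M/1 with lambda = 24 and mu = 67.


rho = 24/67; Var(N) = rho/(1-rho)^2 = 0.87

0.87


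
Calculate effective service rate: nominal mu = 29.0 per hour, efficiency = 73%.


Effective rate = mu * efficiency = 29.0 * 0.73 = 21.17 per hour

21.17 per hour


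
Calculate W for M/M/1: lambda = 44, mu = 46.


W = 1/(mu - lambda) = 1/(46 - 44) = 0.5 hours

0.5 hours


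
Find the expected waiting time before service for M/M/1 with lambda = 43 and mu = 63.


rho = 43/63; Wq = rho/(mu - lambda) = 0.0341 hours

0.0341 hours


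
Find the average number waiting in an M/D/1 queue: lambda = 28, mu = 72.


M/D/1: Lq = rho^2 / (2*(1-rho)) where rho = 28/72; Lq = 0.12

0.12


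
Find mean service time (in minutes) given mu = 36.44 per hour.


Mean service time = 60/mu = 60/36.44 = 1.65 minutes

1.65 minutes


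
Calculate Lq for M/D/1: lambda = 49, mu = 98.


M/D/1: Lq = rho^2 / (2*(1-rho)) where rho = 49/98; Lq = 0.25

0.25


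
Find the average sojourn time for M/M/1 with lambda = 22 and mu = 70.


W = 1/(mu - lambda) = 1/(70 - 22) = 0.0208 hours

0.0208 hours


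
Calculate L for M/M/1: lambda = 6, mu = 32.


rho = 6/32; L = rho/(1-rho) = 0.23

0.23


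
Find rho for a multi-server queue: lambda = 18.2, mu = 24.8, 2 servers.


rho = lambda / (c * mu) = 18.2 / (2 * 24.8) = 0.3669

0.3669


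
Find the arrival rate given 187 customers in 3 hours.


lambda = total arrivals / time = 187 / 3 = 62.33 per hour

62.33 per hour


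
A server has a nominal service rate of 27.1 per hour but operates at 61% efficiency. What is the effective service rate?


Effective rate = mu * efficiency = 27.1 * 0.61 = 16.53 per hour

16.53 per hour


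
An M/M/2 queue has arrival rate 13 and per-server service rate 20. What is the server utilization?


rho = lambda/(c*mu) = 13/(2*20) = 0.325

0.325


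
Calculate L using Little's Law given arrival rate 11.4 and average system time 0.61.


L = lambda * W = 11.4 * 0.61 = 6.95

6.95


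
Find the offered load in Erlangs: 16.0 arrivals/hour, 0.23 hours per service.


Offered load a = lambda * E[S] = 16.0 * 0.23 = 3.68 Erlangs

3.68 Erlangs


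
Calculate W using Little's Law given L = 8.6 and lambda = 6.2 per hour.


W = L / lambda = 8.6 / 6.2 = 1.3871 hours

1.3871 hours


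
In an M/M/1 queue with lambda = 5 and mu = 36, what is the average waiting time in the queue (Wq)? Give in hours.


rho = 5/36; Wq = rho/(mu - lambda) = 0.0045 hours

0.0045 hours


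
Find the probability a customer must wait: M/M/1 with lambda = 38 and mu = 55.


P(wait) = rho = lambda/mu = 38/55 = 0.6909

0.6909


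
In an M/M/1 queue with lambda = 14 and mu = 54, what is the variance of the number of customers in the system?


rho = 14/54; Var(N) = rho/(1-rho)^2 = 0.47

0.47


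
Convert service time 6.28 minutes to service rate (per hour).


mu = 60 / avg_service_time = 60 / 6.28 = 9.55 per hour

9.55 per hour


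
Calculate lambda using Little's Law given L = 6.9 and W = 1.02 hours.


lambda = L / W = 6.9 / 1.02 = 6.76 per hour

6.76 per hour


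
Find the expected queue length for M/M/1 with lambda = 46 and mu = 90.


rho = 46/90; Lq = rho^2/(1-rho) = 0.53

0.53


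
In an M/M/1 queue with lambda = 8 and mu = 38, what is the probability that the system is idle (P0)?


P0 = 1 - rho = 1 - 8/38 = 0.7895

0.7895


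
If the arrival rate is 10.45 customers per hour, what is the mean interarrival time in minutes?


Mean interarrival time = 60/lambda = 60/10.45 = 5.74 minutes

5.74 minutes


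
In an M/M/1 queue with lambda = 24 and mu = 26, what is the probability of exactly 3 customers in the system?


rho = 24/26; P(n) = (1-rho)*rho^n = (1-24/26)*(24/26)^3 = 0.0605

0.0605


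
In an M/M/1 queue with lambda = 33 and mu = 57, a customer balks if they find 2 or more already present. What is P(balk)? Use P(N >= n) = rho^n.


P(N >= 2) = rho^2 = (33/57)^2 = 0.3352

0.3352


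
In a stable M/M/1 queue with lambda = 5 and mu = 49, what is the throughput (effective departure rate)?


For a stable queue (lambda < mu), throughput = lambda = 5 per hour

5 per hour


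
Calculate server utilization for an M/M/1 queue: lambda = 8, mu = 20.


rho = lambda/mu = 8/20 = 0.4

0.4


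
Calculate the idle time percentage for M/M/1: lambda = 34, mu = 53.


Idle fraction = (1 - rho) * 100 = (1 - 34/53) * 100 = 35.8%

35.8%


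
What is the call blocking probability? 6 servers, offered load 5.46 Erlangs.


B(N,A) = (A^N/N!) / sum(A^k/k!, k=0..N) with N=6, A=5.46 = 0.2261

0.2261


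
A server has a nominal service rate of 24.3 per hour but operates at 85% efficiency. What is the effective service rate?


Effective rate = mu * efficiency = 24.3 * 0.85 = 20.66 per hour

20.66 per hour


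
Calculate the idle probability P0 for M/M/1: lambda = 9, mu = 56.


P0 = 1 - rho = 1 - 9/56 = 0.8393

0.8393


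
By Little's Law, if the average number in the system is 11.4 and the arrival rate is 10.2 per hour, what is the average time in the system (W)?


W = L / lambda = 11.4 / 10.2 = 1.1176 hours

1.1176 hours


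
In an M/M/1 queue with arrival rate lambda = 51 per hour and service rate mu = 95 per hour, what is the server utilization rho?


rho = lambda/mu = 51/95 = 0.5368

0.5368


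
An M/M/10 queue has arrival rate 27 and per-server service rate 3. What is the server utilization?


rho = lambda/(c*mu) = 27/(10*3) = 0.9

0.9


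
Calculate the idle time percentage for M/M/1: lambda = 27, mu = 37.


Idle fraction = (1 - rho) * 100 = (1 - 27/37) * 100 = 27.0%

27.0%


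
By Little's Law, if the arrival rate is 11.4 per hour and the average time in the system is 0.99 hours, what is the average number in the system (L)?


L = lambda * W = 11.4 * 0.99 = 11.29

11.29


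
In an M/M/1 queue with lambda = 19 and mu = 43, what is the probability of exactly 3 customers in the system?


rho = 19/43; P(n) = (1-rho)*rho^n = (1-19/43)*(19/43)^3 = 0.0482

0.0482


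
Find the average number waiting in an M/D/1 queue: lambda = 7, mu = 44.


M/D/1: Lq = rho^2 / (2*(1-rho)) where rho = 7/44; Lq = 0.02

0.02


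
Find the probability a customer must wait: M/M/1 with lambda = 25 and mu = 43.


P(wait) = rho = lambda/mu = 25/43 = 0.5814

0.5814


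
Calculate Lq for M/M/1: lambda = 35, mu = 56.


rho = 35/56; Lq = rho^2/(1-rho) = 1.04

1.04


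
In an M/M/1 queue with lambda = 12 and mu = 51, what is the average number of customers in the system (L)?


rho = 12/51; L = rho/(1-rho) = 0.31

0.31


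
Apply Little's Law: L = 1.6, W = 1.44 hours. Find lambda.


lambda = L / W = 1.6 / 1.44 = 1.11 per hour

1.11 per hour


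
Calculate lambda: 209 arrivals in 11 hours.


lambda = total arrivals / time = 209 / 11 = 19.0 per hour

19.0 per hour


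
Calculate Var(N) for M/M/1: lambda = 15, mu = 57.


rho = 15/57; Var(N) = rho/(1-rho)^2 = 0.48

0.48


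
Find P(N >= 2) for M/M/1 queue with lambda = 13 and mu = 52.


P(N >= 2) = rho^2 = (13/52)^2 = 0.0625

0.0625


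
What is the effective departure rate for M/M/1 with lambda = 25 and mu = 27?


For a stable queue (lambda < mu), throughput = lambda = 25 per hour

25 per hour


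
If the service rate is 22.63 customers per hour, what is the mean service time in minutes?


Mean service time = 60/mu = 60/22.63 = 2.65 minutes

2.65 minutes


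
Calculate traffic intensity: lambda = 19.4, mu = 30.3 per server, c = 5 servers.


rho = lambda / (c * mu) = 19.4 / (5 * 30.3) = 0.1281

0.1281


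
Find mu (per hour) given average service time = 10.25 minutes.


mu = 60 / avg_service_time = 60 / 10.25 = 5.85 per hour

5.85 per hour


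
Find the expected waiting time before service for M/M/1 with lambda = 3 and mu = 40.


rho = 3/40; Wq = rho/(mu - lambda) = 0.002 hours

0.002 hours


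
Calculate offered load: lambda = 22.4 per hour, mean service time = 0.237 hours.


Offered load a = lambda * E[S] = 22.4 * 0.237 = 5.31 Erlangs

5.31 Erlangs


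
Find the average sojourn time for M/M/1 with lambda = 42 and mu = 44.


W = 1/(mu - lambda) = 1/(44 - 42) = 0.5 hours

0.5 hours


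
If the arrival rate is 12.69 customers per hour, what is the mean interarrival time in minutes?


Mean interarrival time = 60/lambda = 60/12.69 = 4.73 minutes

4.73 minutes


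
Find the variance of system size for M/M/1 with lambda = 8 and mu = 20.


rho = 8/20; Var(N) = rho/(1-rho)^2 = 1.11

1.11


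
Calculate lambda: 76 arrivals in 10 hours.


lambda = total arrivals / time = 76 / 10 = 7.6 per hour

7.6 per hour


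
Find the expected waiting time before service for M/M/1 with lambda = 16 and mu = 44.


rho = 16/44; Wq = rho/(mu - lambda) = 0.013 hours

0.013 hours


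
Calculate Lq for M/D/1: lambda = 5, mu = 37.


M/D/1: Lq = rho^2 / (2*(1-rho)) where rho = 5/37; Lq = 0.01

0.01


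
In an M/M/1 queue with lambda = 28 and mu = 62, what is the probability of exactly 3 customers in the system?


rho = 28/62; P(n) = (1-rho)*rho^n = (1-28/62)*(28/62)^3 = 0.0505

0.0505


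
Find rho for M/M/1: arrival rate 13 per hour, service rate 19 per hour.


rho = lambda/mu = 13/19 = 0.6842

0.6842


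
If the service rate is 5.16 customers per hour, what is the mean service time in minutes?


Mean service time = 60/mu = 60/5.16 = 11.63 minutes

11.63 minutes


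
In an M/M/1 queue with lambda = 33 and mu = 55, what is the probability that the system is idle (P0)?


P0 = 1 - rho = 1 - 33/55 = 0.4

0.4


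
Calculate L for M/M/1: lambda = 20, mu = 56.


rho = 20/56; L = rho/(1-rho) = 0.56

0.56


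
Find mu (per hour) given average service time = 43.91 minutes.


mu = 60 / avg_service_time = 60 / 43.91 = 1.37 per hour

1.37 per hour


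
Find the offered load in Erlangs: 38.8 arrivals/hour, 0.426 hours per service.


Offered load a = lambda * E[S] = 38.8 * 0.426 = 16.53 Erlangs

16.53 Erlangs


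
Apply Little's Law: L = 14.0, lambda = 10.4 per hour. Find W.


W = L / lambda = 14.0 / 10.4 = 1.3462 hours

1.3462 hours


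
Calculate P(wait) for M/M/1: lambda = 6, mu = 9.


P(wait) = rho = lambda/mu = 6/9 = 0.6667

0.6667


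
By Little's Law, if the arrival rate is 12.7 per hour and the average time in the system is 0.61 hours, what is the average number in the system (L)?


L = lambda * W = 12.7 * 0.61 = 7.75

7.75


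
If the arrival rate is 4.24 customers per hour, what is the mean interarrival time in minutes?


Mean interarrival time = 60/lambda = 60/4.24 = 14.15 minutes

14.15 minutes


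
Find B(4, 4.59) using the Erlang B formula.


B(N,A) = (A^N/N!) / sum(A^k/k!, k=0..N) with N=4, A=4.59 = 0.3645

0.3645


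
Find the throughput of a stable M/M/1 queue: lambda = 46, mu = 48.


For a stable queue (lambda < mu), throughput = lambda = 46 per hour

46 per hour


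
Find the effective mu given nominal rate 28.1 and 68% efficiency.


Effective rate = mu * efficiency = 28.1 * 0.68 = 19.11 per hour

19.11 per hour


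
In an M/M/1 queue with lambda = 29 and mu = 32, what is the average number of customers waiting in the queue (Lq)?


rho = 29/32; Lq = rho^2/(1-rho) = 8.76

8.76


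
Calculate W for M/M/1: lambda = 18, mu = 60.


W = 1/(mu - lambda) = 1/(60 - 18) = 0.0238 hours

0.0238 hours


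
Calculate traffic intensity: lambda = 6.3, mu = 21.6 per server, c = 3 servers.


rho = lambda / (c * mu) = 6.3 / (3 * 21.6) = 0.0972

0.0972


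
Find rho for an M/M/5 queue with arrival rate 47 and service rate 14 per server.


rho = lambda/(c*mu) = 47/(5*14) = 0.6714

0.6714


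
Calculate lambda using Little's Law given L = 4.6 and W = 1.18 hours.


lambda = L / W = 4.6 / 1.18 = 3.9 per hour

3.9 per hour


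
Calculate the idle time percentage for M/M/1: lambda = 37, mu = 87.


Idle fraction = (1 - rho) * 100 = (1 - 37/87) * 100 = 57.5%

57.5%


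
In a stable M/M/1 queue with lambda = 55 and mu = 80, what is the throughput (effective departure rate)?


For a stable queue (lambda < mu), throughput = lambda = 55 per hour

55 per hour


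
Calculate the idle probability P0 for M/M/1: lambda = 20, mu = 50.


P0 = 1 - rho = 1 - 20/50 = 0.6

0.6


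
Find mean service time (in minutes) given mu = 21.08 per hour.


Mean service time = 60/mu = 60/21.08 = 2.85 minutes

2.85 minutes


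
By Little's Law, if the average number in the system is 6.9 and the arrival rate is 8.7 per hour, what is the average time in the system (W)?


W = L / lambda = 6.9 / 8.7 = 0.7931 hours

0.7931 hours


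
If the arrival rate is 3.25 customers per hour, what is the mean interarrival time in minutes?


Mean interarrival time = 60/lambda = 60/3.25 = 18.46 minutes

18.46 minutes


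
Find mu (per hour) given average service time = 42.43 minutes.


mu = 60 / avg_service_time = 60 / 42.43 = 1.41 per hour

1.41 per hour


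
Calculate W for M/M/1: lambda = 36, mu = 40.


W = 1/(mu - lambda) = 1/(40 - 36) = 0.25 hours

0.25 hours


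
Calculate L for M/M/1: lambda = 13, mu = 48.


rho = 13/48; L = rho/(1-rho) = 0.37

0.37


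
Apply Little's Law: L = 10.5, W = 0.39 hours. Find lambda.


lambda = L / W = 10.5 / 0.39 = 26.92 per hour

26.92 per hour


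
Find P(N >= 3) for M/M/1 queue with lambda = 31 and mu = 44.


P(N >= 3) = rho^3 = (31/44)^3 = 0.3497

0.3497


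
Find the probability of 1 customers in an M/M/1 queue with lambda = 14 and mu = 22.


rho = 14/22; P(n) = (1-rho)*rho^n = (1-14/22)*(14/22)^1 = 0.2314

0.2314


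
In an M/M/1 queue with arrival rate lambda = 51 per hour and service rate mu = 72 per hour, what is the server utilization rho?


rho = lambda/mu = 51/72 = 0.7083

0.7083


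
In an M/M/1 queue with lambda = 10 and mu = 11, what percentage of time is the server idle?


Idle fraction = (1 - rho) * 100 = (1 - 10/11) * 100 = 9.1%

9.1%


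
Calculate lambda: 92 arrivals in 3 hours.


lambda = total arrivals / time = 92 / 3 = 30.67 per hour

30.67 per hour


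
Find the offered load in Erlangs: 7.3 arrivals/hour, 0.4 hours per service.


Offered load a = lambda * E[S] = 7.3 * 0.4 = 2.92 Erlangs

2.92 Erlangs


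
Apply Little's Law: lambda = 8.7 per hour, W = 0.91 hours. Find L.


L = lambda * W = 8.7 * 0.91 = 7.92

7.92


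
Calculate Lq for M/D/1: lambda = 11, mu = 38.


M/D/1: Lq = rho^2 / (2*(1-rho)) where rho = 11/38; Lq = 0.06

0.06


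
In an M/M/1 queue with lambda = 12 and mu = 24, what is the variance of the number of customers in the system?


rho = 12/24; Var(N) = rho/(1-rho)^2 = 2.0

2.0


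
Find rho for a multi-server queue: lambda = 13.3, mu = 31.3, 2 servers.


rho = lambda / (c * mu) = 13.3 / (2 * 31.3) = 0.2125

0.2125


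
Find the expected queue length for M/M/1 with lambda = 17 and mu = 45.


rho = 17/45; Lq = rho^2/(1-rho) = 0.23

0.23


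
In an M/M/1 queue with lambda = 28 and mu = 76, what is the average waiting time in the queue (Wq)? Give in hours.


rho = 28/76; Wq = rho/(mu - lambda) = 0.0077 hours

0.0077 hours


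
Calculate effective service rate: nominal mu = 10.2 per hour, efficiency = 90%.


Effective rate = mu * efficiency = 10.2 * 0.9 = 9.18 per hour

9.18 per hour


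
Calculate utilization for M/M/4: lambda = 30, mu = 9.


rho = lambda/(c*mu) = 30/(4*9) = 0.8333

0.8333


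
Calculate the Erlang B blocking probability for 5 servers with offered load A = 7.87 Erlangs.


B(N,A) = (A^N/N!) / sum(A^k/k!, k=0..N) with N=5, A=7.87 = 0.4725

0.4725


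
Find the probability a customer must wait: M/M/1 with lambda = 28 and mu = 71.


P(wait) = rho = lambda/mu = 28/71 = 0.3944

0.3944


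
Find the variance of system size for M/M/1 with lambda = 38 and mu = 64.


rho = 38/64; Var(N) = rho/(1-rho)^2 = 3.6

3.6


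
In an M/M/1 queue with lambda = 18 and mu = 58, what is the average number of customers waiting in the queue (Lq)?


rho = 18/58; Lq = rho^2/(1-rho) = 0.14

0.14


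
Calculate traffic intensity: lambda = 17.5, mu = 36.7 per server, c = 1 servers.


rho = lambda / (c * mu) = 17.5 / (1 * 36.7) = 0.4768

0.4768


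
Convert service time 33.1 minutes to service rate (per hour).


mu = 60 / avg_service_time = 60 / 33.1 = 1.81 per hour

1.81 per hour


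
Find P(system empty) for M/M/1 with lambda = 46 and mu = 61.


P0 = 1 - rho = 1 - 46/61 = 0.2459

0.2459


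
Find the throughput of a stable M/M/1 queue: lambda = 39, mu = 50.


For a stable queue (lambda < mu), throughput = lambda = 39 per hour

39 per hour


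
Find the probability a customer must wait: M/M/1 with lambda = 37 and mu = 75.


P(wait) = rho = lambda/mu = 37/75 = 0.4933

0.4933


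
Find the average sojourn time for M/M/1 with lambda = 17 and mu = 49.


W = 1/(mu - lambda) = 1/(49 - 17) = 0.0313 hours

0.0313 hours


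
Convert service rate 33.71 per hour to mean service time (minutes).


Mean service time = 60/mu = 60/33.71 = 1.78 minutes

1.78 minutes


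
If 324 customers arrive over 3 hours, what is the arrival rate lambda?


lambda = total arrivals / time = 324 / 3 = 108.0 per hour

108.0 per hour


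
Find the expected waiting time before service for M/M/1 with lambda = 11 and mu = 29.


rho = 11/29; Wq = rho/(mu - lambda) = 0.0211 hours

0.0211 hours


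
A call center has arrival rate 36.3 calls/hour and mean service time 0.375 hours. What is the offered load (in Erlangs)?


Offered load a = lambda * E[S] = 36.3 * 0.375 = 13.61 Erlangs

13.61 Erlangs


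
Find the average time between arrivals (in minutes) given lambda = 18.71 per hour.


Mean interarrival time = 60/lambda = 60/18.71 = 3.21 minutes

3.21 minutes


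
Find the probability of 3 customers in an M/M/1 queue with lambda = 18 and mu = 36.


rho = 18/36; P(n) = (1-rho)*rho^n = (1-18/36)*(18/36)^3 = 0.0625

0.0625


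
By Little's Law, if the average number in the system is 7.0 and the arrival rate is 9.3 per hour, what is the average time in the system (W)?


W = L / lambda = 7.0 / 9.3 = 0.7527 hours

0.7527 hours


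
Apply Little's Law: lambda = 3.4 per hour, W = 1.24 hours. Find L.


L = lambda * W = 3.4 * 1.24 = 4.22

4.22


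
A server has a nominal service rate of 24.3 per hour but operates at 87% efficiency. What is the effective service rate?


Effective rate = mu * efficiency = 24.3 * 0.87 = 21.14 per hour

21.14 per hour


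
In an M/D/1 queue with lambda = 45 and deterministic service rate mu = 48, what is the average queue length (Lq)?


M/D/1: Lq = rho^2 / (2*(1-rho)) where rho = 45/48; Lq = 7.03

7.03


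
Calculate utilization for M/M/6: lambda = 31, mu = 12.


rho = lambda/(c*mu) = 31/(6*12) = 0.4306

0.4306


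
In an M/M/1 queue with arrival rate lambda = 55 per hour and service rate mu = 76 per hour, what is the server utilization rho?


rho = lambda/mu = 55/76 = 0.7237

0.7237


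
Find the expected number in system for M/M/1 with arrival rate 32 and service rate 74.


rho = 32/74; L = rho/(1-rho) = 0.76

0.76


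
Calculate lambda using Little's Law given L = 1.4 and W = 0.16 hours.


lambda = L / W = 1.4 / 0.16 = 8.75 per hour

8.75 per hour


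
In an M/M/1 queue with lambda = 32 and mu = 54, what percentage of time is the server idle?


Idle fraction = (1 - rho) * 100 = (1 - 32/54) * 100 = 40.7%

40.7%


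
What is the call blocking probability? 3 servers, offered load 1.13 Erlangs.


B(N,A) = (A^N/N!) / sum(A^k/k!, k=0..N) with N=3, A=1.13 = 0.0799

0.0799


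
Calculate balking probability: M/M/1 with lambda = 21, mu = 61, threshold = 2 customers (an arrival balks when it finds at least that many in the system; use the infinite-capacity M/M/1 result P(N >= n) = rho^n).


P(N >= 2) = rho^2 = (21/61)^2 = 0.1185

0.1185


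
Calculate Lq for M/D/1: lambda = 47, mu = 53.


M/D/1: Lq = rho^2 / (2*(1-rho)) where rho = 47/53; Lq = 3.47

3.47


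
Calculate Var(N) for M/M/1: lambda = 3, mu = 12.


rho = 3/12; Var(N) = rho/(1-rho)^2 = 0.44

0.44


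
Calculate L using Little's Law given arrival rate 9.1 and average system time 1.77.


L = lambda * W = 9.1 * 1.77 = 16.11

16.11


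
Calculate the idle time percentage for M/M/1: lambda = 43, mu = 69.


Idle fraction = (1 - rho) * 100 = (1 - 43/69) * 100 = 37.7%

37.7%


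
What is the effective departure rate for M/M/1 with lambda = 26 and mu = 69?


For a stable queue (lambda < mu), throughput = lambda = 26 per hour

26 per hour


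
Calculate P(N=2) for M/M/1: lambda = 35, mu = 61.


rho = 35/61; P(n) = (1-rho)*rho^n = (1-35/61)*(35/61)^2 = 0.1403

0.1403


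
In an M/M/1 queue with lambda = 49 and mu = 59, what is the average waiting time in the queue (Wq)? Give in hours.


rho = 49/59; Wq = rho/(mu - lambda) = 0.0831 hours

0.0831 hours


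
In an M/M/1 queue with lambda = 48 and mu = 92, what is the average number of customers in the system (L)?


rho = 48/92; L = rho/(1-rho) = 1.09

1.09


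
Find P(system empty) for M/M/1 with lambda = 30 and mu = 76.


P0 = 1 - rho = 1 - 30/76 = 0.6053

0.6053


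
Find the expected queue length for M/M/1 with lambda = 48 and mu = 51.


rho = 48/51; Lq = rho^2/(1-rho) = 15.06

15.06


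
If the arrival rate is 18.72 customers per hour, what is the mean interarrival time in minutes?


Mean interarrival time = 60/lambda = 60/18.72 = 3.21 minutes

3.21 minutes


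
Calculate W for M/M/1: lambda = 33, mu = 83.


W = 1/(mu - lambda) = 1/(83 - 33) = 0.02 hours

0.02 hours


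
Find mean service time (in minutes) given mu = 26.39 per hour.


Mean service time = 60/mu = 60/26.39 = 2.27 minutes

2.27 minutes


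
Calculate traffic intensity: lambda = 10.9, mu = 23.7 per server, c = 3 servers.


rho = lambda / (c * mu) = 10.9 / (3 * 23.7) = 0.1533

0.1533


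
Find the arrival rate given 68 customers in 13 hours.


lambda = total arrivals / time = 68 / 13 = 5.23 per hour

5.23 per hour


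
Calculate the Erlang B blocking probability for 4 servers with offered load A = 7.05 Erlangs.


B(N,A) = (A^N/N!) / sum(A^k/k!, k=0..N) with N=4, A=7.05 = 0.5299

0.5299


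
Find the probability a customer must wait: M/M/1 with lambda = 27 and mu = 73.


P(wait) = rho = lambda/mu = 27/73 = 0.3699

0.3699


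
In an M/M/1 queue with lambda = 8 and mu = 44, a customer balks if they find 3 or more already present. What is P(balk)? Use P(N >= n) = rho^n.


P(N >= 3) = rho^3 = (8/44)^3 = 0.006

0.006


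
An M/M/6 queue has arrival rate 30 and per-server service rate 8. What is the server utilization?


rho = lambda/(c*mu) = 30/(6*8) = 0.625

0.625


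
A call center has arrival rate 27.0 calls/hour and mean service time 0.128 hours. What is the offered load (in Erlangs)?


Offered load a = lambda * E[S] = 27.0 * 0.128 = 3.46 Erlangs

3.46 Erlangs


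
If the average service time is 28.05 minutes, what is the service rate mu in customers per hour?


mu = 60 / avg_service_time = 60 / 28.05 = 2.14 per hour

2.14 per hour


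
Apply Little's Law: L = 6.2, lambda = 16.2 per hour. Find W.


W = L / lambda = 6.2 / 16.2 = 0.3827 hours

0.3827 hours


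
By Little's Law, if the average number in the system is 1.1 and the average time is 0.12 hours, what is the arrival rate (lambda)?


lambda = L / W = 1.1 / 0.12 = 9.17 per hour

9.17 per hour


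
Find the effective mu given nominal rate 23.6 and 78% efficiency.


Effective rate = mu * efficiency = 23.6 * 0.78 = 18.41 per hour

18.41 per hour


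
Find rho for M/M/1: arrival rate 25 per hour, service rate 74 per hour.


rho = lambda/mu = 25/74 = 0.3378

0.3378


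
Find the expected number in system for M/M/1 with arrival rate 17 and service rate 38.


rho = 17/38; L = rho/(1-rho) = 0.81

0.81


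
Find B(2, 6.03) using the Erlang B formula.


B(N,A) = (A^N/N!) / sum(A^k/k!, k=0..N) with N=2, A=6.03 = 0.7211

0.7211


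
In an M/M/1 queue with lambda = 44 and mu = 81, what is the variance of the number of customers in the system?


rho = 44/81; Var(N) = rho/(1-rho)^2 = 2.6

2.6


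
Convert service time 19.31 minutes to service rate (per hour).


mu = 60 / avg_service_time = 60 / 19.31 = 3.11 per hour

3.11 per hour


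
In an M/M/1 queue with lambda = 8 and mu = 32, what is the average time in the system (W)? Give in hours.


W = 1/(mu - lambda) = 1/(32 - 8) = 0.0417 hours

0.0417 hours


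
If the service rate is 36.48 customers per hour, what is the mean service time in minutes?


Mean service time = 60/mu = 60/36.48 = 1.64 minutes

1.64 minutes


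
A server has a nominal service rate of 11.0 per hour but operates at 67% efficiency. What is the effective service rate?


Effective rate = mu * efficiency = 11.0 * 0.67 = 7.37 per hour

7.37 per hour


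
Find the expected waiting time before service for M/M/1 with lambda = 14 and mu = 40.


rho = 14/40; Wq = rho/(mu - lambda) = 0.0135 hours

0.0135 hours


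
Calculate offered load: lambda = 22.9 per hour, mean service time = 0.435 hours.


Offered load a = lambda * E[S] = 22.9 * 0.435 = 9.96 Erlangs

9.96 Erlangs


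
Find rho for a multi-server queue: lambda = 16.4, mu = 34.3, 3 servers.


rho = lambda / (c * mu) = 16.4 / (3 * 34.3) = 0.1594

0.1594


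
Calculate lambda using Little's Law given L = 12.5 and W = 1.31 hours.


lambda = L / W = 12.5 / 1.31 = 9.54 per hour

9.54 per hour


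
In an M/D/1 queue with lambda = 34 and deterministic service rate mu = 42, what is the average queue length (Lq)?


M/D/1: Lq = rho^2 / (2*(1-rho)) where rho = 34/42; Lq = 1.72

1.72


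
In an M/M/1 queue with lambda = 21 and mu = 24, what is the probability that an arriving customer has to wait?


P(wait) = rho = lambda/mu = 21/24 = 0.875

0.875


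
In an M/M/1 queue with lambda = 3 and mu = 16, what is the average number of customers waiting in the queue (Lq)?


rho = 3/16; Lq = rho^2/(1-rho) = 0.04

0.04


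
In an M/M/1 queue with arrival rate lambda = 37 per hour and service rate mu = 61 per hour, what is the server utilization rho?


rho = lambda/mu = 37/61 = 0.6066

0.6066


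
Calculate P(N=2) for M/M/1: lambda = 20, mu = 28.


rho = 20/28; P(n) = (1-rho)*rho^n = (1-20/28)*(20/28)^2 = 0.1458

0.1458


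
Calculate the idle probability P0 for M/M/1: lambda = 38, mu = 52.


P0 = 1 - rho = 1 - 38/52 = 0.2692

0.2692


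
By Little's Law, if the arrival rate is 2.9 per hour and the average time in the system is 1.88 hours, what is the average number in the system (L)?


L = lambda * W = 2.9 * 1.88 = 5.45

5.45


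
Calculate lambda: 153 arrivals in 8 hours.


lambda = total arrivals / time = 153 / 8 = 19.13 per hour

19.13 per hour


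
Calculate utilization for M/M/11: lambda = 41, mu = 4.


rho = lambda/(c*mu) = 41/(11*4) = 0.9318

0.9318


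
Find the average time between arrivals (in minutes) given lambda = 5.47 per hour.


Mean interarrival time = 60/lambda = 60/5.47 = 10.97 minutes

10.97 minutes


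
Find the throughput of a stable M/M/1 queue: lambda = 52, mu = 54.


For a stable queue (lambda < mu), throughput = lambda = 52 per hour

52 per hour


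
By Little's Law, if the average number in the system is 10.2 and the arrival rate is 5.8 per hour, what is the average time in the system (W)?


W = L / lambda = 10.2 / 5.8 = 1.7586 hours

1.7586 hours


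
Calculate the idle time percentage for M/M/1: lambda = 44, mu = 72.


Idle fraction = (1 - rho) * 100 = (1 - 44/72) * 100 = 38.9%

38.9%


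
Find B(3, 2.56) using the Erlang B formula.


B(N,A) = (A^N/N!) / sum(A^k/k!, k=0..N) with N=3, A=2.56 = 0.2903

0.2903


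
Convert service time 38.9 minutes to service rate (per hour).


mu = 60 / avg_service_time = 60 / 38.9 = 1.54 per hour

1.54 per hour


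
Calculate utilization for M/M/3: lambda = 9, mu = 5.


rho = lambda/(c*mu) = 9/(3*5) = 0.6

0.6


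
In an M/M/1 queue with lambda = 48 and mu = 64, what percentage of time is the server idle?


Idle fraction = (1 - rho) * 100 = (1 - 48/64) * 100 = 25.0%

25.0%


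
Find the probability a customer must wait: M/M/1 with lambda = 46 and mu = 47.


P(wait) = rho = lambda/mu = 46/47 = 0.9787

0.9787


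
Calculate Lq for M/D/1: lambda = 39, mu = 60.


M/D/1: Lq = rho^2 / (2*(1-rho)) where rho = 39/60; Lq = 0.6

0.6


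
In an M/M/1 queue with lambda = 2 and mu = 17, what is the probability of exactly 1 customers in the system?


rho = 2/17; P(n) = (1-rho)*rho^n = (1-2/17)*(2/17)^1 = 0.1038

0.1038


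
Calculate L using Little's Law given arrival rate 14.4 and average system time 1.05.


L = lambda * W = 14.4 * 1.05 = 15.12

15.12


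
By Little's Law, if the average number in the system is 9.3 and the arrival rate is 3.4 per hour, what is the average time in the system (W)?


W = L / lambda = 9.3 / 3.4 = 2.7353 hours

2.7353 hours


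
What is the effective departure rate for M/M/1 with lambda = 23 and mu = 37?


For a stable queue (lambda < mu), throughput = lambda = 23 per hour

23 per hour


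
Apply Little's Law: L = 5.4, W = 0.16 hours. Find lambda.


lambda = L / W = 5.4 / 0.16 = 33.75 per hour

33.75 per hour


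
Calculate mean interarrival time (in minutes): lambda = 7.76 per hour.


Mean interarrival time = 60/lambda = 60/7.76 = 7.73 minutes

7.73 minutes


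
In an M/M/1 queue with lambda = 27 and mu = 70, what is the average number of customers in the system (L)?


rho = 27/70; L = rho/(1-rho) = 0.63

0.63


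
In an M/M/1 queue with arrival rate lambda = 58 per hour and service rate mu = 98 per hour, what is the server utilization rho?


rho = lambda/mu = 58/98 = 0.5918

0.5918


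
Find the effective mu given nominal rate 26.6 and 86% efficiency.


Effective rate = mu * efficiency = 26.6 * 0.86 = 22.88 per hour

22.88 per hour


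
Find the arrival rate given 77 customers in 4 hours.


lambda = total arrivals / time = 77 / 4 = 19.25 per hour

19.25 per hour


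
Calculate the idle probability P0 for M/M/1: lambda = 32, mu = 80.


P0 = 1 - rho = 1 - 32/80 = 0.6

0.6


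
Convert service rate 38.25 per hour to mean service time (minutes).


Mean service time = 60/mu = 60/38.25 = 1.57 minutes

1.57 minutes


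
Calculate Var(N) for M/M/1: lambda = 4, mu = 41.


rho = 4/41; Var(N) = rho/(1-rho)^2 = 0.12

0.12


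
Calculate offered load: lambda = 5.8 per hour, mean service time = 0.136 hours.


Offered load a = lambda * E[S] = 5.8 * 0.136 = 0.79 Erlangs

0.79 Erlangs


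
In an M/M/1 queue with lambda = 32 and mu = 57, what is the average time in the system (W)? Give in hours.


W = 1/(mu - lambda) = 1/(57 - 32) = 0.04 hours

0.04 hours
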